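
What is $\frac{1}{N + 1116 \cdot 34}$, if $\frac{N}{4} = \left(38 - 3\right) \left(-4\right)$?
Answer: $\frac{1}{37384} \approx 2.6749 \cdot 10^{-5}$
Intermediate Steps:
$N = -560$ ($N = 4 \left(38 - 3\right) \left(-4\right) = 4 \cdot 35 \left(-4\right) = 4 \left(-140\right) = -560$)
$\frac{1}{N + 1116 \cdot 34} = \frac{1}{-560 + 1116 \cdot 34} = \frac{1}{-560 + 37944} = \frac{1}{37384}$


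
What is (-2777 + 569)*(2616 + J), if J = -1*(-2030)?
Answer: -10258368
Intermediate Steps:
J = 2030
(-2777 + 569)*(2616 + J) = (-2777 + 569)*(2616 + 2030) = -2208*4646 = -10258368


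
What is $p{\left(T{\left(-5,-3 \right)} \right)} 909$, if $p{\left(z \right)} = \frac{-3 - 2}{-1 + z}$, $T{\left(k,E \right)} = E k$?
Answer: $- \frac{4545}{14} \approx -324.64$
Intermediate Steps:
$p{\left(z \right)} = - \frac{5}{-1 + z}$
$p{\left(T{\left(-5,-3 \right)} \right)} 909 = - \frac{5}{-1 - -15} \cdot 909 = - \frac{5}{-1 + 15} \cdot 909 = - \frac{5}{14} \cdot 909 = \left(-5\right) \frac{1}{14} \cdot 909 = \left(- \frac{5}{14}\right) 909 = - \frac{4545}{14}$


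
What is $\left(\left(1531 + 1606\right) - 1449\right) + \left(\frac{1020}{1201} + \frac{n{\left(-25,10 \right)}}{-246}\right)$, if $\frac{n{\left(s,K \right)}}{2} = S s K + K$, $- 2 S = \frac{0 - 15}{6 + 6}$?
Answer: $\frac{332876707}{196964} \approx 1690.0$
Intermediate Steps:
$S = \frac{5}{8}$ ($S = - \frac{\left(0 - 15\right) \frac{1}{6 + 6}}{2} = - \frac{\left(-15\right) \frac{1}{12}}{2} = \left(- \frac{1}{2}\right) \left(- \frac{5}{4}\right) = \frac{5}{8} \approx 0.625$)
$n{\left(s,K \right)} = 2 K + \frac{5 K s}{4}$ ($n{\left(s,K \right)} = 2 \left(\frac{5 s}{8} K + K\right) = 2 \left(\frac{5 K s}{8} + K\right) = 2 \left(K + \frac{5 K s}{8}\right) = 2 K + \frac{5 K s}{4}$)
$\left(\left(1531 + 1606\right) - 1449\right) + \left(\frac{1020}{1201} + \frac{n{\left(-25,10 \right)}}{-246}\right) = \left(\left(1531 + 1606\right) - 1449\right) + \left(\frac{1020}{1201} + \frac{\frac{1}{4} \cdot 10 \left(8 + 5 \left(-25\right)\right)}{-246}\right) = \left(3137 - 1449\right) + \left(1020 \cdot \frac{1}{1201} + \frac{1}{4} \cdot 10 \left(8 - 125\right) \left(- \frac{1}{246}\right)\right) = 1688 + \left(\frac{1020}{1201} + \frac{1}{4} \cdot 10 \left(-117\right) \left(- \frac{1}{246}\right)\right) = 1688 + \left(\frac{1020}{1201} - - \frac{195}{164}\right) = 1688 + \left(\frac{1020}{1201} + \frac{195}{164}\right) = 1688 + \frac{401475}{196964} = \frac{332876707}{196964}$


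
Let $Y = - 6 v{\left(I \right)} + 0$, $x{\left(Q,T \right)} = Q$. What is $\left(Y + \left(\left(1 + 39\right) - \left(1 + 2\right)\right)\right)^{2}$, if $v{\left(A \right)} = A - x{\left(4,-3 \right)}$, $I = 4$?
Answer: $1369$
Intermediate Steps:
$v{\left(A \right)} = -4 + A$ ($v{\left(A \right)} = A - 4 = -4 + A$)
$Y = 0$ ($Y = - 6 \left(-4 + 4\right) + 0 = \left(-6\right) 0 + 0 = 0 + 0 = 0$)
$\left(Y + \left(\left(1 + 39\right) - \left(1 + 2\right)\right)\right)^{2} = \left(0 + \left(\left(1 + 39\right) - \left(1 + 2\right)\right)\right)^{2} = \left(0 + \left(40 - 3\right)\right)^{2} = \left(0 + 37\right)^{2} = 37^{2} = 1369$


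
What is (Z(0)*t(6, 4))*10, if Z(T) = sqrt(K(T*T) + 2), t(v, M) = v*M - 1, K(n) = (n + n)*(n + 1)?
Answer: 230*sqrt(2) ≈ 325.27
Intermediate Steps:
K(n) = 2*n*(1 + n) (K(n) = (2*n)*(1 + n) = 2*n*(1 + n))
t(v, M) = -1 + M*v (t(v, M) = M*v - 1 = -1 + M*v)
Z(T) = sqrt(2 + 2*T**2*(1 + T**2)) (Z(T) = sqrt(2*(T*T)*(1 + T*T) + 2) = sqrt(2*T**2*(1 + T**2) + 2) = sqrt(2 + 2*T**2*(1 + T**2)))
(Z(0)*t(6, 4))*10 = (sqrt(2 + 2*0**2 + 2*0**4)*(-1 + 4*6))*10 = (sqrt(2 + 2*0 + 2*0)*(-1 + 24))*10 = (sqrt(2 + 0 + 0)*23)*10 = (sqrt(2)*23)*10 = (23*sqrt(2))*10 = 230*sqrt(2)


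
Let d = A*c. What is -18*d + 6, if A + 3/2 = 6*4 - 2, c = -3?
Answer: 1113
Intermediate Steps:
A = 41/2 (A = -3/2 + (6*4 - 2) = -3/2 + (24 - 2) = -3/2 + 22 = 41/2 ≈ 20.500)
d = -123/2 (d = (41/2)*(-3) = -123/2 ≈ -61.500)
-18*d + 6 = -18*(-123/2) + 6 = 1107 + 6 = 1113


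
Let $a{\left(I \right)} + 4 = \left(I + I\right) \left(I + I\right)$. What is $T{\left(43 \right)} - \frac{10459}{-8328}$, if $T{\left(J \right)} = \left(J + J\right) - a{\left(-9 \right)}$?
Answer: $- \frac{1938293}{8328} \approx -232.74$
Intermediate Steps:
$a{\left(I \right)} = -4 + 4 I^{2}$ ($a{\left(I \right)} = -4 + \left(I + I\right) \left(I + I\right) = -4 + 2 I 2 I = -4 + 4 I^{2}$)
$T{\left(J \right)} = -320 + 2 J$ ($T{\left(J \right)} = \left(J + J\right) - \left(-4 + 4 \left(-9\right)^{2}\right) = 2 J - \left(-4 + 4 \cdot 81\right) = 2 J - \left(-4 + 324\right) = 2 J - 320 = -320 + 2 J$)
$T{\left(43 \right)} - \frac{10459}{-8328} = \left(-320 + 2 \cdot 43\right) - \frac{10459}{-8328} = \left(-320 + 86\right) - 10459 \left(- \frac{1}{8328}\right) = -234 - - \frac{10459}{8328} = -234 + \frac{10459}{8328} = - \frac{1938293}{8328}$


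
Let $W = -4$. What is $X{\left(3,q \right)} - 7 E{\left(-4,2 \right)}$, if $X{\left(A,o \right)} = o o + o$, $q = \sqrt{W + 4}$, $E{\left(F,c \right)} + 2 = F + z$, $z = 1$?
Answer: $35$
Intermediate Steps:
$E{\left(F,c \right)} = -1 + F$ ($E{\left(F,c \right)} = -2 + \left(F + 1\right) = -2 + \left(1 + F\right) = -1 + F$)
$q = 0$ ($q = \sqrt{-4 + 4} = \sqrt{0} = 0$)
$X{\left(A,o \right)} = o + o^{2}$ ($X{\left(A,o \right)} = o^{2} + o = o + o^{2}$)
$X{\left(3,q \right)} - 7 E{\left(-4,2 \right)} = 0 \left(1 + 0\right) - 7 \left(-1 - 4\right) = 0 \cdot 1 - -35 = 0 + 35 = 35$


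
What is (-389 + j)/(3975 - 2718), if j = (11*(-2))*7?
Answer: -181/419 ≈ -0.43198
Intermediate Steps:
j = -154 (j = -22*7 = -154)
(-389 + j)/(3975 - 2718) = (-389 - 154)/(3975 - 2718) = -543/1257 = -543*1/1257 = -181/419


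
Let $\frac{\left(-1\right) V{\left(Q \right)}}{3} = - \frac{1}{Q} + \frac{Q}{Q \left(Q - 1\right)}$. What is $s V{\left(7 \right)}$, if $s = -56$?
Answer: $4$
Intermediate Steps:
$V{\left(Q \right)} = - \frac{3}{-1 + Q} + \frac{3}{Q}$ ($V{\left(Q \right)} = - 3 \left(- \frac{1}{Q} + \frac{Q}{Q \left(Q - 1\right)}\right) = - 3 \left(- \frac{1}{Q} + \frac{Q}{Q \left(-1 + Q\right)}\right) = - 3 \left(- \frac{1}{Q} + Q \frac{1}{Q \left(-1 + Q\right)}\right) = - 3 \left(- \frac{1}{Q} + \frac{1}{-1 + Q}\right) = - 3 \left(\frac{1}{-1 + Q} - \frac{1}{Q}\right) = - \frac{3}{-1 + Q} + \frac{3}{Q}$)
$s V{\left(7 \right)} = - 56 \left(- \frac{3}{7 \left(-1 + 7\right)}\right) = - 56 \left(\left(-3\right) \frac{1}{7} \cdot \frac{1}{6}\right) = \left(-56\right) \left(- \frac{1}{14}\right) = 4$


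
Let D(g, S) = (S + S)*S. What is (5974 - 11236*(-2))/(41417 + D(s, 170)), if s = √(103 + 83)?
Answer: 28446/99217 ≈ 0.28671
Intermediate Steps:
s = √186 ≈ 13.638
D(g, S) = 2*S² (D(g, S) = (2*S)*S = 2*S²)
(5974 - 11236*(-2))/(41417 + D(s, 170)) = (5974 - 11236*(-2))/(41417 + 2*170²) = (5974 + 22472)/(41417 + 2*28900) = 28446/(41417 + 57800) = 28446/99217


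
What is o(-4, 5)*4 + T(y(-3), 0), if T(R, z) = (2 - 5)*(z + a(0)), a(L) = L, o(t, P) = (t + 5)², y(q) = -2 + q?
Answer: 4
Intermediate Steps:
o(t, P) = (5 + t)²
T(R, z) = -3*z (T(R, z) = (2 - 5)*(z + 0) = -3*z)
o(-4, 5)*4 + T(y(-3), 0) = (5 - 4)²*4 - 3*0 = 1²*4 + 0 = 1*4 + 0 = 4 + 0 = 4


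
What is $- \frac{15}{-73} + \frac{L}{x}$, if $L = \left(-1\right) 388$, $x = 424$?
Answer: $- \frac{5491}{7738} \approx -0.70961$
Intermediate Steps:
$L = -388$
$- \frac{15}{-73} + \frac{L}{x} = - \frac{15}{-73} - \frac{388}{424} = \left(-15\right) \left(- \frac{1}{73}\right) - \frac{97}{106} = \frac{15}{73} - \frac{97}{106} = - \frac{5491}{7738}$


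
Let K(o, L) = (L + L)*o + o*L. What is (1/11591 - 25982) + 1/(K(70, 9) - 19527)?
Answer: -5311512387548/204430467 ≈ -25982.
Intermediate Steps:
K(o, L) = 3*L*o (K(o, L) = (2*L)*o + L*o = 2*L*o + L*o = 3*L*o)
(1/11591 - 25982) + 1/(K(70, 9) - 19527) = (1/11591 - 25982) + 1/(3*9*70 - 19527) = (1/11591 - 25982) + 1/(1890 - 19527) = -301157361/11591 + 1/(-17637) = -301157361/11591 - 1/17637 = -5311512387548/204430467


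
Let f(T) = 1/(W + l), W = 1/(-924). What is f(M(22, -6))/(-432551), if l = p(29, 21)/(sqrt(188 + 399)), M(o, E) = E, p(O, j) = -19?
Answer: -77484/19045378040357 + 2317392*sqrt(587)/19045378040357 ≈ 2.9439e-6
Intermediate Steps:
l = -19*sqrt(587)/587 (l = -19/sqrt(188 + 399) = -19*sqrt(587)/587 ≈ -0.78421)
W = -1/924 ≈ -0.0010823
f(T) = 1/(-1/924 - 19*sqrt(587)/587)
f(M(22, -6))/(-432551) = (542388/308212549 - 16221744*sqrt(587)/308212549)/(-432551) = (542388/308212549 - 16221744*sqrt(587)/308212549)*(-1/432551) = -77484/19045378040357 + 2317392*sqrt(587)/19045378040357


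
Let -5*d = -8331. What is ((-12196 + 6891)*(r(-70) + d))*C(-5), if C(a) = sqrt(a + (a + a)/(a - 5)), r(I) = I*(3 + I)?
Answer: -67439282*I ≈ -6.7439e+7*I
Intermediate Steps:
d = 8331/5 (d = -1/5*(-8331) = 8331/5 ≈ 1666.2)
C(a) = sqrt(a + 2*a/(-5 + a)) (C(a) = sqrt(a + (2*a)/(-5 + a)) = sqrt(a + 2*a/(-5 + a)))
((-12196 + 6891)*(r(-70) + d))*C(-5) = ((-12196 + 6891)*(-70*(3 - 70) + 8331/5))*sqrt(-5*(-3 - 5)/(-5 - 5)) = (-5305*(-70*(-67) + 8331/5))*sqrt(-5*(-8)/(-10)) = (-5305*(4690 + 8331/5))*sqrt(-5*(-1/10)*(-8)) = (-5305*31781/5)*sqrt(-4) = -67439282*I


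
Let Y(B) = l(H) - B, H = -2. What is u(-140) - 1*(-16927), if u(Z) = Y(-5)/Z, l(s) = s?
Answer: 2369777/140 ≈ 16927.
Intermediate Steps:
Y(B) = -2 - B
u(Z) = 3/Z (u(Z) = (-2 - 1*(-5))/Z = (-2 + 5)/Z = 3/Z)
u(-140) - 1*(-16927) = 3/(-140) - 1*(-16927) = 3*(-1/140) + 16927 = -3/140 + 16927 = 2369777/140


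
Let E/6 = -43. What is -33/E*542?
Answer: 2981/43 ≈ 69.326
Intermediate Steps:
E = -258 (E = 6*(-43) = -258)
-33/E*542 = -33/(-258)*542 = -33*(-1/258)*542 = (11/86)*542 = 2981/43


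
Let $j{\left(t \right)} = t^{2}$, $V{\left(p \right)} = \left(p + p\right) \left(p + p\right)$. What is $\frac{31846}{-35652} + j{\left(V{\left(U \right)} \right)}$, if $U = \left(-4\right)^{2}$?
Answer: $\frac{18691899853}{17826} \approx 1.0486 \cdot 10^{6}$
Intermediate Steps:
$U = 16$
$V{\left(p \right)} = 4 p^{2}$ ($V{\left(p \right)} = 2 p 2 p = 4 p^{2}$)
$\frac{31846}{-35652} + j{\left(V{\left(U \right)} \right)} = \frac{31846}{-35652} + \left(4 \cdot 16^{2}\right)^{2} = 31846 \left(- \frac{1}{35652}\right) + \left(4 \cdot 256\right)^{2} = - \frac{15923}{17826} + 1024^{2} = - \frac{15923}{17826} + 1048576 = \frac{18691899853}{17826}$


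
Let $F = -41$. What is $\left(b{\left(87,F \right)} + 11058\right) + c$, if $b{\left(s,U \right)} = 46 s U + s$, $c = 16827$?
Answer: $-136110$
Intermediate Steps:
$b{\left(s,U \right)} = s + 46 U s$ ($b{\left(s,U \right)} = 46 U s + s = s + 46 U s$)
$\left(b{\left(87,F \right)} + 11058\right) + c = \left(87 \left(1 + 46 \left(-41\right)\right) + 11058\right) + 16827 = \left(87 \left(1 - 1886\right) + 11058\right) + 16827 = \left(87 \left(-1885\right) + 11058\right) + 16827 = \left(-163995 + 11058\right) + 16827 = -152937 + 16827 = -136110$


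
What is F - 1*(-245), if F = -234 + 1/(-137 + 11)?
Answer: 1385/126 ≈ 10.992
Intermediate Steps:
F = -29485/126 (F = -234 + 1/(-126) = -234 - 1/126 = -29485/126 ≈ -234.01)
F - 1*(-245) = -29485/126 - 1*(-245) = -29485/126 + 245 = 1385/126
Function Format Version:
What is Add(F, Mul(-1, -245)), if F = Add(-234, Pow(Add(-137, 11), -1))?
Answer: Rational(1385, 126) ≈ 10.992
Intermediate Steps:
F = Rational(-29485, 126) (F = Add(-234, Pow(-126, -1)) = Add(-234, Rational(-1, 126)) = Rational(-29485, 126) ≈ -234.01)
Add(F, Mul(-1, -245)) = Add(Rational(-29485, 126), Mul(-1, -245)) = Add(Rational(-29485, 126), 245) = Rational(1385, 126)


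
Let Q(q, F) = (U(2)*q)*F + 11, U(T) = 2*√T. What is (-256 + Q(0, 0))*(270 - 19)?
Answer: -61495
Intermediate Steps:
Q(q, F) = 11 + 2*F*q*√2 (Q(q, F) = ((2*√2)*q)*F + 11 = (2*q*√2)*F + 11 = 2*F*q*√2 + 11 = 11 + 2*F*q*√2)
(-256 + Q(0, 0))*(270 - 19) = (-256 + (11 + 2*0*0*√2))*(270 - 19) = (-256 + (11 + 0))*251 = (-256 + 11)*251 = -245*251 = -61495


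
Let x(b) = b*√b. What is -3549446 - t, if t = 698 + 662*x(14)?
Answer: -3550144 - 9268*√14 ≈ -3.5848e+6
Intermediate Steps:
x(b) = b^(3/2)
t = 698 + 9268*√14 (t = 698 + 662*14^(3/2) = 698 + 662*(14*√14) = 698 + 9268*√14 ≈ 35376.)
-3549446 - t = -3549446 - (698 + 9268*√14) = -3549446 + (-698 - 9268*√14) = -3550144 - 9268*√14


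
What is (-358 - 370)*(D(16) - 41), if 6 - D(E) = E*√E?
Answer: 72072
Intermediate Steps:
D(E) = 6 - E^(3/2) (D(E) = 6 - E*√E = 6 - E^(3/2))
(-358 - 370)*(D(16) - 41) = (-358 - 370)*((6 - 16^(3/2)) - 41) = -728*((6 - 1*64) - 41) = -728*((6 - 64) - 41) = -728*(-58 - 41) = -728*(-99) = 72072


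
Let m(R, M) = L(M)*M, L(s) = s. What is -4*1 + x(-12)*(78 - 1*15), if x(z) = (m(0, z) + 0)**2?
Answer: 1306364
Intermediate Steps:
m(R, M) = M**2 (m(R, M) = M*M = M**2)
x(z) = z**4 (x(z) = (z**2 + 0)**2 = (z**2)**2 = z**4)
-4*1 + x(-12)*(78 - 1*15) = -4*1 + (-12)**4*(78 - 1*15) = -4 + 20736*(78 - 15) = -4 + 20736*63 = -4 + 1306368 = 1306364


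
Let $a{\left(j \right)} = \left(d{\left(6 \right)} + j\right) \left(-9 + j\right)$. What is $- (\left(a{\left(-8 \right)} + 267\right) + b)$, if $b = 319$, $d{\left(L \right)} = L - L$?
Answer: $-722$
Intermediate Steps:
$d{\left(L \right)} = 0$
$a{\left(j \right)} = j \left(-9 + j\right)$ ($a{\left(j \right)} = \left(0 + j\right) \left(-9 + j\right) = j \left(-9 + j\right)$)
$- (\left(a{\left(-8 \right)} + 267\right) + b) = - (\left(- 8 \left(-9 - 8\right) + 267\right) + 319) = - (\left(\left(-8\right) \left(-17\right) + 267\right) + 319) = - (\left(136 + 267\right) + 319) = - (403 + 319) = \left(-1\right) 722 = -722$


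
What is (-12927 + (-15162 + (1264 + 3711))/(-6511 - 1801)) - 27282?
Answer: -334207021/8312 ≈ -40208.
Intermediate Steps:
(-12927 + (-15162 + (1264 + 3711))/(-6511 - 1801)) - 27282 = (-12927 + (-15162 + 4975)/(-8312)) - 27282 = (-12927 - 10187*(-1/8312)) - 27282 = (-12927 + 10187/8312) - 27282 = -107439037/8312 - 27282 = -334207021/8312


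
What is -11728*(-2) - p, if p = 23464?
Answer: -8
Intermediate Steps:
-11728*(-2) - p = -11728*(-2) - 1*23464 = 23456 - 23464 = -8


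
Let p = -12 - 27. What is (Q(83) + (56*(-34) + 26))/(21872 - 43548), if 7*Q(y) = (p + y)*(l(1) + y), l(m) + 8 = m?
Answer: 4901/75866 ≈ 0.064601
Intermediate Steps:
p = -39
l(m) = -8 + m
Q(y) = (-39 + y)*(-7 + y)/7 (Q(y) = ((-39 + y)*((-8 + 1) + y))/7 = ((-39 + y)*(-7 + y))/7 = (-39 + y)*(-7 + y)/7)
(Q(83) + (56*(-34) + 26))/(21872 - 43548) = ((39 - 46/7*83 + (⅐)*83²) + (56*(-34) + 26))/(21872 - 43548) = ((39 - 3818/7 + (⅐)*6889) + (-1904 + 26))/(-21676) = ((39 - 3818/7 + 6889/7) - 1878)*(-1/21676) = (3344/7 - 1878)*(-1/21676) = -9802/7*(-1/21676) = 4901/75866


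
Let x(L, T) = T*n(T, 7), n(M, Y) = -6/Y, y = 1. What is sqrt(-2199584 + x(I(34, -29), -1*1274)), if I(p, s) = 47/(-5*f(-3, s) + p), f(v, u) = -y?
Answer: 2*I*sqrt(549623) ≈ 1482.7*I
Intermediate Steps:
f(v, u) = -1 (f(v, u) = -1*1 = -1)
I(p, s) = 47/(5 + p) (I(p, s) = 47/(-5*(-1) + p) = 47/(5 + p))
x(L, T) = -6*T/7 (x(L, T) = T*(-6/7) = -6*T/7)
sqrt(-2199584 + x(I(34, -29), -1*1274)) = sqrt(-2199584 - (-6)*1274/7) = sqrt(-2199584 - 6/7*(-1274)) = sqrt(-2199584 + 1092) = sqrt(-2198492) = 2*I*sqrt(549623)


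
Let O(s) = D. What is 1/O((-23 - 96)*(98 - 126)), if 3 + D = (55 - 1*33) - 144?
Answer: -1/125 ≈ -0.0080000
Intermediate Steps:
D = -125 (D = -3 + ((55 - 1*33) - 144) = -3 + ((55 - 33) - 144) = -3 + (22 - 144) = -3 - 122 = -125)
O(s) = -125
1/O((-23 - 96)*(98 - 126)) = 1/(-125) = -1/125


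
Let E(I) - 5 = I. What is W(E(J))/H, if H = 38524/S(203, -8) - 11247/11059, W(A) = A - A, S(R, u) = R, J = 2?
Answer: 0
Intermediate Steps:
E(I) = 5 + I
W(A) = 0
H = 423753775/2244977 (H = 38524/203 - 11247/11059 = 423753775/2244977 ≈ 188.76)
W(E(J))/H = 0/(423753775/2244977) = 0*(2244977/423753775) = 0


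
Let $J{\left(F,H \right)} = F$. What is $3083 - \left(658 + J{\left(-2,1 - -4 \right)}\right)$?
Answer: $2427$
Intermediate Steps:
$3083 - \left(658 + J{\left(-2,1 - -4 \right)}\right) = 3083 - 656 = 2427$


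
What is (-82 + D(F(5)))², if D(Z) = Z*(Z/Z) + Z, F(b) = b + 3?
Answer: 4356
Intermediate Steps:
F(b) = 3 + b
D(Z) = 2*Z (D(Z) = Z*1 + Z = Z + Z = 2*Z)
(-82 + D(F(5)))² = (-82 + 2*(3 + 5))² = (-82 + 2*8)² = (-82 + 16)² = (-66)² = 4356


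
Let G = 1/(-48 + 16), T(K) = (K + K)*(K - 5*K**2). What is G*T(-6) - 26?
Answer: -383/4 ≈ -95.750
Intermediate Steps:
T(K) = 2*K*(K - 5*K**2) (T(K) = (2*K)*(K - 5*K**2) = 2*K*(K - 5*K**2))
G = -1/32 (G = 1/(-32) = -1/32 ≈ -0.031250)
G*T(-6) - 26 = -(-6)**2*(2 - 10*(-6))/32 - 26 = -9*(2 + 60)/8 - 26 = -9*62/8 - 26 = -1/32*2232 - 26 = -279/4 - 26 = -383/4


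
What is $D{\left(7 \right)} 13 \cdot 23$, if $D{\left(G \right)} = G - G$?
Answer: $0$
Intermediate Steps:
$D{\left(G \right)} = 0$
$D{\left(7 \right)} 13 \cdot 23 = 0 \cdot 13 \cdot 23 = 0 \cdot 23 = 0$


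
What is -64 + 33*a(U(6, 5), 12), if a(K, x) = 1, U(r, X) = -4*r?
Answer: -31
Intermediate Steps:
-64 + 33*a(U(6, 5), 12) = -64 + 33*1 = -64 + 33 = -31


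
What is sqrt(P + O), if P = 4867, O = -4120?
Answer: 3*sqrt(83) ≈ 27.331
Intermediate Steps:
sqrt(P + O) = sqrt(4867 - 4120) = sqrt(747) = 3*sqrt(83)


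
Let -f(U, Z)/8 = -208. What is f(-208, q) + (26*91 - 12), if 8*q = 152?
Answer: 4018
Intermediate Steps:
q = 19 (q = (⅛)*152 = 19)
f(U, Z) = 1664 (f(U, Z) = -8*(-208) = 1664)
f(-208, q) + (26*91 - 12) = 1664 + (26*91 - 12) = 1664 + (2366 - 12) = 1664 + 2354 = 4018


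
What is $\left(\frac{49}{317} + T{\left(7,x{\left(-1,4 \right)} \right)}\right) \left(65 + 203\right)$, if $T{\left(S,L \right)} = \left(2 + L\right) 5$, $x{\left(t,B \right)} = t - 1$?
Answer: $\frac{13132}{317} \approx 41.426$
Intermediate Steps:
$x{\left(t,B \right)} = -1 + t$
$T{\left(S,L \right)} = 10 + 5 L$
$\left(\frac{49}{317} + T{\left(7,x{\left(-1,4 \right)} \right)}\right) \left(65 + 203\right) = \left(\frac{49}{317} + \left(10 + 5 \left(-1 - 1\right)\right)\right) \left(65 + 203\right) = \left(49 \cdot \frac{1}{317} + \left(10 + 5 \left(-2\right)\right)\right) 268 = \left(\frac{49}{317} + \left(10 - 10\right)\right) 268 = \left(\frac{49}{317} + 0\right) 268 = \frac{49}{317} \cdot 268 = \frac{13132}{317}$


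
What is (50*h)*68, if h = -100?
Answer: -340000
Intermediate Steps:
(50*h)*68 = (50*(-100))*68 = -5000*68 = -340000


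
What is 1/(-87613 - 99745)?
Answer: -1/187358 ≈ -5.3374e-6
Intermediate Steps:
1/(-87613 - 99745) = 1/(-187358) = -1/187358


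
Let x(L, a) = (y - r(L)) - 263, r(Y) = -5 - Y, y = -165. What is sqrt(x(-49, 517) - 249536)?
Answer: 2*I*sqrt(62502) ≈ 500.01*I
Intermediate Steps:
x(L, a) = -423 + L (x(L, a) = (-165 - (-5 - L)) - 263 = (-165 + (5 + L)) - 263 = (-160 + L) - 263 = -423 + L)
sqrt(x(-49, 517) - 249536) = sqrt((-423 - 49) - 249536) = sqrt(-472 - 249536) = sqrt(-250008) = 2*I*sqrt(62502)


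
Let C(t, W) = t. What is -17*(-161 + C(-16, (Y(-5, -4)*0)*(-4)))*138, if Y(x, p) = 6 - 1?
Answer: 415242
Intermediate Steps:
Y(x, p) = 5
-17*(-161 + C(-16, (Y(-5, -4)*0)*(-4)))*138 = -17*(-161 - 16)*138 = -(-3009)*138 = -17*(-24426) = 415242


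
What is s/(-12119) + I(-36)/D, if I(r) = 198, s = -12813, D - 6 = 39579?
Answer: 169867389/159910205 ≈ 1.0623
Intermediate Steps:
D = 39585 (D = 6 + 39579 = 39585)
s/(-12119) + I(-36)/D = -12813/(-12119) + 198/39585 = -12813*(-1/12119) + 198*(1/39585) = 12813/12119 + 66/13195 = 169867389/159910205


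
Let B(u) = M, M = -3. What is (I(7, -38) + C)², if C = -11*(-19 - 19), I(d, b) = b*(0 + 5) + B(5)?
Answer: 50625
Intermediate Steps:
B(u) = -3
I(d, b) = -3 + 5*b (I(d, b) = b*(0 + 5) - 3 = b*5 - 3 = 5*b - 3 = -3 + 5*b)
C = 418 (C = -11*(-38) = 418)
(I(7, -38) + C)² = ((-3 + 5*(-38)) + 418)² = ((-3 - 190) + 418)² = (-193 + 418)² = 225² = 50625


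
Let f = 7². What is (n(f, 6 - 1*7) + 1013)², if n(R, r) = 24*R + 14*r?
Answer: 4730625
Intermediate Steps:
f = 49
n(R, r) = 14*r + 24*R
(n(f, 6 - 1*7) + 1013)² = ((14*(6 - 1*7) + 24*49) + 1013)² = ((14*(6 - 7) + 1176) + 1013)² = ((14*(-1) + 1176) + 1013)² = ((-14 + 1176) + 1013)² = (1162 + 1013)² = 2175² = 4730625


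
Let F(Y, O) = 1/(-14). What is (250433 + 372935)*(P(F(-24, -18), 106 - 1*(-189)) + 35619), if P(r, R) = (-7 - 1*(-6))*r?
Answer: 155426525228/7 ≈ 2.2204e+10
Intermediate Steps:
F(Y, O) = -1/14
P(r, R) = -r (P(r, R) = (-7 + 6)*r = -r)
(250433 + 372935)*(P(F(-24, -18), 106 - 1*(-189)) + 35619) = (250433 + 372935)*(-1*(-1/14) + 35619) = 623368*(1/14 + 35619) = 623368*(498667/14) = 155426525228/7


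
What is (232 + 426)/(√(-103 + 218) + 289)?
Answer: 95081/41703 - 329*√115/41703 ≈ 2.1954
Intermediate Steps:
(232 + 426)/(√(-103 + 218) + 289) = 658/(√115 + 289) = 658/(289 + √115)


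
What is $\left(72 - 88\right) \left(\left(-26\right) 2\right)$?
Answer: $832$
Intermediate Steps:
$\left(72 - 88\right) \left(\left(-26\right) 2\right) = \left(-16\right) \left(-52\right) = 832$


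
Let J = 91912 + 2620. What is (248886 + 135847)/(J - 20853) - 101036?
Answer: -7443846711/73679 ≈ -1.0103e+5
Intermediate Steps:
J = 94532
(248886 + 135847)/(J - 20853) - 101036 = (248886 + 135847)/(94532 - 20853) - 101036 = 384733/73679 - 101036 = -7443846711/73679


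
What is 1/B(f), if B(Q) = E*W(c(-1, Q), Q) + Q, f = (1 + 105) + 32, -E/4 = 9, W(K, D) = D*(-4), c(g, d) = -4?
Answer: 1/20010 ≈ 4.9975e-5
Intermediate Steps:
W(K, D) = -4*D
E = -36 (E = -4*9 = -36)
f = 138 (f = 106 + 32 = 138)
B(Q) = 145*Q (B(Q) = -(-144)*Q + Q = 144*Q + Q = 145*Q)
1/B(f) = 1/(145*138) = 1/20010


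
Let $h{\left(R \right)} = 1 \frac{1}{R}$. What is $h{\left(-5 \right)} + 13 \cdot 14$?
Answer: $\frac{909}{5} \approx 181.8$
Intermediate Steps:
$h{\left(R \right)} = \frac{1}{R}$
$h{\left(-5 \right)} + 13 \cdot 14 = \frac{1}{-5} + 13 \cdot 14 = - \frac{1}{5} + 182 = \frac{909}{5}$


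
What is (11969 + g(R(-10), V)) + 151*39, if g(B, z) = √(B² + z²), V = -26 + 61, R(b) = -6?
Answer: 17858 + √1261 ≈ 17894.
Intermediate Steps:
V = 35
(11969 + g(R(-10), V)) + 151*39 = (11969 + √((-6)² + 35²)) + 151*39 = (11969 + √(36 + 1225)) + 5889 = (11969 + √1261) + 5889 = 17858 + √1261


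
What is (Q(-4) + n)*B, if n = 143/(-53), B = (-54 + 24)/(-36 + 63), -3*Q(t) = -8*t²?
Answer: -63550/1431 ≈ -44.409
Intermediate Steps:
Q(t) = 8*t²/3 (Q(t) = -(-8)*t²/3 = 8*t²/3)
B = -10/9 (B = -30/27 = -30*1/27 = -10/9 ≈ -1.1111)
n = -143/53 (n = 143*(-1/53) = -143/53 ≈ -2.6981)
(Q(-4) + n)*B = ((8/3)*(-4)² - 143/53)*(-10/9) = ((8/3)*16 - 143/53)*(-10/9) = (128/3 - 143/53)*(-10/9) = (6355/159)*(-10/9) = -63550/1431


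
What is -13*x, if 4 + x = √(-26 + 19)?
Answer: 52 - 13*I*√7 ≈ 52.0 - 34.395*I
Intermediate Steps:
x = -4 + I*√7 (x = -4 + √(-26 + 19) = -4 + √(-7) = -4 + I*√7 ≈ -4.0 + 2.6458*I)
-13*x = -13*(-4 + I*√7) = 52 - 13*I*√7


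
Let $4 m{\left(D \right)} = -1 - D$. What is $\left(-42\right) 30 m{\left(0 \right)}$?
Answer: $315$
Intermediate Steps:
$m{\left(D \right)} = - \frac{1}{4} - \frac{D}{4}$ ($m{\left(D \right)} = \frac{-1 - D}{4} = - \frac{1}{4} - \frac{D}{4}$)
$\left(-42\right) 30 m{\left(0 \right)} = \left(-42\right) 30 \left(- \frac{1}{4} - 0\right) = - 1260 \left(- \frac{1}{4} + 0\right) = \left(-1260\right) \left(- \frac{1}{4}\right) = 315$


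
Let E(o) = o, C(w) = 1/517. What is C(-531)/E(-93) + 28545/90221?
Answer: 1372381924/4337915901 ≈ 0.31637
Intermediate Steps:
C(w) = 1/517
C(-531)/E(-93) + 28545/90221 = (1/517)/(-93) + 28545/90221 = (1/517)*(-1/93) + 28545*(1/90221) = -1/48081 + 28545/90221 = 1372381924/4337915901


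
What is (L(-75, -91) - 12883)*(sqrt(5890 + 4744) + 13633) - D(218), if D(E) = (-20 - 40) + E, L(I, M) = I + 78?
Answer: -175593198 - 12880*sqrt(10634) ≈ -1.7692e+8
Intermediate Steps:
L(I, M) = 78 + I
D(E) = -60 + E
(L(-75, -91) - 12883)*(sqrt(5890 + 4744) + 13633) - D(218) = ((78 - 75) - 12883)*(sqrt(5890 + 4744) + 13633) - (-60 + 218) = (3 - 12883)*(sqrt(10634) + 13633) - 1*158 = -12880*(13633 + sqrt(10634)) - 158 = (-175593040 - 12880*sqrt(10634)) - 158 = -175593198 - 12880*sqrt(10634)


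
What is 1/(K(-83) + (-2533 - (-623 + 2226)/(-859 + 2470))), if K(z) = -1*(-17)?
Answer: -1611/4054879 ≈ -0.00039730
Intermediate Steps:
K(z) = 17
1/(K(-83) + (-2533 - (-623 + 2226)/(-859 + 2470))) = 1/(17 + (-2533 - (-623 + 2226)/(-859 + 2470))) = 1/(17 + (-2533 - 1603/1611)) = 1/(17 - 4082266/1611) = 1/(-4054879/1611) = -1611/4054879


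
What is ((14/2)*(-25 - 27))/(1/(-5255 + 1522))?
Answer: 1358812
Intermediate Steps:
((14/2)*(-25 - 27))/(1/(-5255 + 1522)) = ((14*(1/2))*(-52))/(1/(-3733)) = (7*(-52))/(-1/3733) = -364*(-3733) = 1358812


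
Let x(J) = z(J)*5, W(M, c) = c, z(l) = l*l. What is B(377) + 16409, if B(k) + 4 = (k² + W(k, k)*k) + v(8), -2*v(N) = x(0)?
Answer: 300663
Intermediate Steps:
z(l) = l²
x(J) = 5*J² (x(J) = J²*5 = 5*J²)
v(N) = 0 (v(N) = -5*0²/2 = -5*0/2 = -½*0 = 0)
B(k) = -4 + 2*k² (B(k) = -4 + ((k² + k*k) + 0) = -4 + ((k² + k²) + 0) = -4 + (2*k² + 0) = -4 + 2*k²)
B(377) + 16409 = (-4 + 2*377²) + 16409 = (-4 + 2*142129) + 16409 = (-4 + 284258) + 16409 = 284254 + 16409 = 300663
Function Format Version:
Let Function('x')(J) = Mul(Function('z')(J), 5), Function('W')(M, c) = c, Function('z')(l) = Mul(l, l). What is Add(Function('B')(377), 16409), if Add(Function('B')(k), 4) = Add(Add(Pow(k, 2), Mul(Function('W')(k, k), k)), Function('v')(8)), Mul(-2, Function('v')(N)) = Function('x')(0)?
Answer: 300663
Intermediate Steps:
Function('z')(l) = Pow(l, 2)
Function('x')(J) = Mul(5, Pow(J, 2)) (Function('x')(J) = Mul(Pow(J, 2), 5) = Mul(5, Pow(J, 2)))
Function('v')(N) = 0 (Function('v')(N) = Mul(Rational(-1, 2), Mul(5, Pow(0, 2))) = Mul(Rational(-1, 2), Mul(5, 0)) = Mul(Rational(-1, 2), 0) = 0)
Function('B')(k) = Add(-4, Mul(2, Pow(k, 2))) (Function('B')(k) = Add(-4, Add(Add(Pow(k, 2), Mul(k, k)), 0)) = Add(-4, Add(Add(Pow(k, 2), Pow(k, 2)), 0)) = Add(-4, Add(Mul(2, Pow(k, 2)), 0)) = Add(-4, Mul(2, Pow(k, 2))))
Add(Function('B')(377), 16409) = Add(Add(-4, Mul(2, Pow(377, 2))), 16409) = Add(Add(-4, Mul(2, 142129)), 16409) = Add(Add(-4, 284258), 16409) = Add(284254, 16409) = 300663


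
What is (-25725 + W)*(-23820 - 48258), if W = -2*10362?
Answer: 3347951022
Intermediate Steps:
W = -20724
(-25725 + W)*(-23820 - 48258) = (-25725 - 20724)*(-23820 - 48258) = -46449*(-72078) = 3347951022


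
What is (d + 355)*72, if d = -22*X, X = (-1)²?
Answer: 23976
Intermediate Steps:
X = 1
d = -22 (d = -22*1 = -22)
(d + 355)*72 = (-22 + 355)*72 = 333*72 = 23976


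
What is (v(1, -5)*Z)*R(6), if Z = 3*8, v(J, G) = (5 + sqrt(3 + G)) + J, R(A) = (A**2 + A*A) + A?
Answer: 11232 + 1872*I*sqrt(2) ≈ 11232.0 + 2647.4*I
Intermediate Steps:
R(A) = A + 2*A**2 (R(A) = (A**2 + A**2) + A = 2*A**2 + A = A + 2*A**2)
v(J, G) = 5 + J + sqrt(3 + G)
Z = 24
(v(1, -5)*Z)*R(6) = ((5 + 1 + sqrt(3 - 5))*24)*(6*(1 + 2*6)) = ((5 + 1 + sqrt(-2))*24)*(6*(1 + 12)) = ((5 + 1 + I*sqrt(2))*24)*(6*13) = ((6 + I*sqrt(2))*24)*78 = (144 + 24*I*sqrt(2))*78 = 11232 + 1872*I*sqrt(2)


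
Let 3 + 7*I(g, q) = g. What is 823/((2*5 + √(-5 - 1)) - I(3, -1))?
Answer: 4115/53 - 823*I*√6/106 ≈ 77.641 - 19.018*I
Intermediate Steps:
I(g, q) = -3/7 + g/7
823/((2*5 + √(-5 - 1)) - I(3, -1)) = 823/((2*5 + √(-5 - 1)) - (-3/7 + (⅐)*3)) = 823/((10 + √(-6)) - (-3/7 + 3/7)) = 823/((10 + I*√6) - 1*0) = 823/((10 + I*√6) + 0) = 823/(10 + I*√6)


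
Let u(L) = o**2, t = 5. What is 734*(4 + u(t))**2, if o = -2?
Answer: 46976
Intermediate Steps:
u(L) = 4 (u(L) = (-2)**2 = 4)
734*(4 + u(t))**2 = 734*(4 + 4)**2 = 734*8**2 = 734*64 = 46976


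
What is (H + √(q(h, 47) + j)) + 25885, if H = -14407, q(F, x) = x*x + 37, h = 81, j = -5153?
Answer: 11478 + 3*I*√323 ≈ 11478.0 + 53.917*I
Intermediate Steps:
q(F, x) = 37 + x² (q(F, x) = x² + 37 = 37 + x²)
(H + √(q(h, 47) + j)) + 25885 = (-14407 + √((37 + 47²) - 5153)) + 25885 = (-14407 + √((37 + 2209) - 5153)) + 25885 = (-14407 + √(2246 - 5153)) + 25885 = (-14407 + √(-2907)) + 25885 = (-14407 + 3*I*√323) + 25885 = 11478 + 3*I*√323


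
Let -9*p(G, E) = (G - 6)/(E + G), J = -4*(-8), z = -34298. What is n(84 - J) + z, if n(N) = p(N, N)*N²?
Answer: -309878/9 ≈ -34431.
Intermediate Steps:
J = 32
p(G, E) = -(-6 + G)/(9*(E + G)) (p(G, E) = -(G - 6)/(9*(E + G)) = -(-6 + G)/(9*(E + G)))
n(N) = N*(6 - N)/18 (n(N) = ((6 - N)/(9*(N + N)))*N² = ((6 - N)/(9*((2*N))))*N² = ((1/(2*N))*(6 - N)/9)*N² = ((6 - N)/(18*N))*N² = N*(6 - N)/18)
n(84 - J) + z = (84 - 1*32)*(6 - (84 - 1*32))/18 - 34298 = (84 - 32)*(6 - (84 - 32))/18 - 34298 = (1/18)*52*(6 - 1*52) - 34298 = (1/18)*52*(6 - 52) - 34298 = (1/18)*52*(-46) - 34298 = -1196/9 - 34298 = -309878/9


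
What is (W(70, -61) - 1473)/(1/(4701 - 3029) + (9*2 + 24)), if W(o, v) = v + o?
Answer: -2447808/70225 ≈ -34.857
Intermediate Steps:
W(o, v) = o + v
(W(70, -61) - 1473)/(1/(4701 - 3029) + (9*2 + 24)) = ((70 - 61) - 1473)/(1/(4701 - 3029) + (9*2 + 24)) = (9 - 1473)/(1/1672 + (18 + 24)) = -1464/(1/1672 + 42) = -1464/70225/1672 = -1464*1672/70225 = -2447808/70225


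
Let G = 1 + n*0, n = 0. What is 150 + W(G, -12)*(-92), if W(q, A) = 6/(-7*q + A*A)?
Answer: 19998/137 ≈ 145.97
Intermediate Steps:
G = 1 (G = 1 + 0*0 = 1 + 0 = 1)
W(q, A) = 6/(A² - 7*q) (W(q, A) = 6/(-7*q + A²) = 6/(A² - 7*q))
150 + W(G, -12)*(-92) = 150 + (6/((-12)² - 7*1))*(-92) = 150 + (6/(144 - 7))*(-92) = 150 + (6/137)*(-92) = 150 - 552/137 = 19998/137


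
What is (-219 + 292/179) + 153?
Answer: -11522/179 ≈ -64.369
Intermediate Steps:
(-219 + 292/179) + 153 = -38909/179 + 153 = -11522/179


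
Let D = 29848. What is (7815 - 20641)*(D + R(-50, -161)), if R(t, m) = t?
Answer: -382189148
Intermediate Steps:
(7815 - 20641)*(D + R(-50, -161)) = (7815 - 20641)*(29848 - 50) = -12826*29798 = -382189148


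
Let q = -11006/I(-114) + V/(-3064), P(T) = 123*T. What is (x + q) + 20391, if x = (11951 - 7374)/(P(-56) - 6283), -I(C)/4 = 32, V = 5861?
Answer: 6610214524539/322847552 ≈ 20475.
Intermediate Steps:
I(C) = -128 (I(C) = -4*32 = -128)
q = 2060761/24512 (q = -11006/(-128) + 5861/(-3064) = -11006*(-1/128) + 5861*(-1/3064) = 5503/64 - 5861/3064 = 2060761/24512 ≈ 84.072)
x = -4577/13171 (x = (11951 - 7374)/(123*(-56) - 6283) = 4577/(-6888 - 6283) = 4577/(-13171) = 4577*(-1/13171) = -4577/13171 ≈ -0.34751)
(x + q) + 20391 = (-4577/13171 + 2060761/24512) + 20391 = 27030091707/322847552 + 20391 = 6610214524539/322847552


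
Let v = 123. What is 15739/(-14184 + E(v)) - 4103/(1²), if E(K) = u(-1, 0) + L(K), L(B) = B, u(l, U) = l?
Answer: -57712125/14062 ≈ -4104.1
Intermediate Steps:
E(K) = -1 + K
15739/(-14184 + E(v)) - 4103/(1²) = 15739/(-14184 + (-1 + 123)) - 4103/(1²) = 15739/(-14184 + 122) - 4103/1 = 15739/(-14062) - 4103*1 = 15739*(-1/14062) - 4103 = -15739/14062 - 4103 = -57712125/14062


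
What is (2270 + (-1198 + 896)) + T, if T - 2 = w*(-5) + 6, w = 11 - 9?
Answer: 1966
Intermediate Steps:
w = 2
T = -2 (T = 2 + (2*(-5) + 6) = 2 + (-10 + 6) = 2 - 4 = -2)
(2270 + (-1198 + 896)) + T = (2270 + (-1198 + 896)) - 2 = (2270 - 302) - 2 = 1968 - 2 = 1966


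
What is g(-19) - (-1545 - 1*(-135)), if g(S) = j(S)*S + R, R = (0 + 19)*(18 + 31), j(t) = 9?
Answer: 2170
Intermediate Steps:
R = 931 (R = 19*49 = 931)
g(S) = 931 + 9*S (g(S) = 9*S + 931 = 931 + 9*S)
g(-19) - (-1545 - 1*(-135)) = (931 + 9*(-19)) - (-1545 - 1*(-135)) = (931 - 171) - (-1545 + 135) = 760 - 1*(-1410) = 760 + 1410 = 2170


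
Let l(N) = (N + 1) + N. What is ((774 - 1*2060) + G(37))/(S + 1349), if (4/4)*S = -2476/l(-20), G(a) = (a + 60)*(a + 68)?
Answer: 347061/55087 ≈ 6.3002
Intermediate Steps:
l(N) = 1 + 2*N (l(N) = (1 + N) + N = 1 + 2*N)
G(a) = (60 + a)*(68 + a)
S = 2476/39 (S = -2476/(1 + 2*(-20)) = -2476/(1 - 40) = -2476/(-39) = -2476*(-1/39) = 2476/39 ≈ 63.487)
((774 - 1*2060) + G(37))/(S + 1349) = ((774 - 1*2060) + (4080 + 37² + 128*37))/(2476/39 + 1349) = ((774 - 2060) + (4080 + 1369 + 4736))/(55087/39) = (-1286 + 10185)*(39/55087) = 8899*(39/55087) = 347061/55087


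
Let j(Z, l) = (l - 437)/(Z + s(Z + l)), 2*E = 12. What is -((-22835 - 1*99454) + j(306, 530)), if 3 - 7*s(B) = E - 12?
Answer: 87680996/717 ≈ 1.2229e+5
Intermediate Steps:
E = 6 (E = (½)*12 = 6)
s(B) = 9/7 (s(B) = 3/7 - (6 - 12)/7 = 3/7 - ⅐*(-6) = 3/7 + 6/7 = 9/7)
j(Z, l) = (-437 + l)/(9/7 + Z) (j(Z, l) = (l - 437)/(Z + 9/7) = (-437 + l)/(9/7 + Z))
-((-22835 - 1*99454) + j(306, 530)) = -((-22835 - 1*99454) + 7*(-437 + 530)/(9 + 7*306)) = -((-22835 - 99454) + 7*93/(9 + 2142)) = -(-122289 + 7*93/2151) = -(-122289 + 7*(1/2151)*93) = -(-122289 + 217/717) = -1*(-87680996/717) = 87680996/717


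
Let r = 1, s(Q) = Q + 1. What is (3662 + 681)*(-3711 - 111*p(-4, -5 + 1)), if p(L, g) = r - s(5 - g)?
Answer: -11778216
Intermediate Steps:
s(Q) = 1 + Q
p(L, g) = -5 + g (p(L, g) = 1 - (1 + (5 - g)) = 1 - (6 - g) = 1 + (-6 + g) = -5 + g)
(3662 + 681)*(-3711 - 111*p(-4, -5 + 1)) = (3662 + 681)*(-3711 - 111*(-5 + (-5 + 1))) = 4343*(-3711 - 111*(-5 - 4)) = 4343*(-3711 - 111*(-9)) = 4343*(-3711 + 999) = 4343*(-2712) = -11778216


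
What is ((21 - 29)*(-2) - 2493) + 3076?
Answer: 599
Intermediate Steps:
((21 - 29)*(-2) - 2493) + 3076 = (-8*(-2) - 2493) + 3076 = (16 - 2493) + 3076 = -2477 + 3076 = 599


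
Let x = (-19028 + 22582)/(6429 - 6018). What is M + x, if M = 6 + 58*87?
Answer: 2079926/411 ≈ 5060.6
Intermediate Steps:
M = 5052 (M = 6 + 5046 = 5052)
x = 3554/411 ≈ 8.6472
M + x = 5052 + 3554/411 = 2079926/411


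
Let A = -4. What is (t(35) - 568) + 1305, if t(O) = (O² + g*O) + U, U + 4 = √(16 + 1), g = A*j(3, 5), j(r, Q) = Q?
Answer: 1258 + √17 ≈ 1262.1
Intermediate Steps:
g = -20 (g = -4*5 = -20)
U = -4 + √17 (U = -4 + √(16 + 1) = -4 + √17 ≈ 0.12311)
t(O) = -4 + √17 + O² - 20*O (t(O) = (O² - 20*O) + (-4 + √17) = -4 + √17 + O² - 20*O)
(t(35) - 568) + 1305 = ((-4 + √17 + 35² - 20*35) - 568) + 1305 = ((-4 + √17 + 1225 - 700) - 568) + 1305 = ((521 + √17) - 568) + 1305 = (-47 + √17) + 1305 = 1258 + √17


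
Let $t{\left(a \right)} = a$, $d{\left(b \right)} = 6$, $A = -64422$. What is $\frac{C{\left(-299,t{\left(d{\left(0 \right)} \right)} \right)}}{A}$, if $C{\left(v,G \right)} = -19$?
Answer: $\frac{19}{64422} \approx 0.00029493$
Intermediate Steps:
$\frac{C{\left(-299,t{\left(d{\left(0 \right)} \right)} \right)}}{A} = - \frac{19}{-64422} = \left(-19\right) \left(- \frac{1}{64422}\right) = \frac{19}{64422}$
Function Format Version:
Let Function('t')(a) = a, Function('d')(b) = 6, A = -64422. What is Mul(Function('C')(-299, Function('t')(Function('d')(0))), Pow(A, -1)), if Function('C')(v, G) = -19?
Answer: Rational(19, 64422) ≈ 0.00029493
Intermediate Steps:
Mul(Function('C')(-299, Function('t')(Function('d')(0))), Pow(A, -1)) = Mul(-19, Pow(-64422, -1)) = Mul(-19, Rational(-1, 64422)) = Rational(19, 64422)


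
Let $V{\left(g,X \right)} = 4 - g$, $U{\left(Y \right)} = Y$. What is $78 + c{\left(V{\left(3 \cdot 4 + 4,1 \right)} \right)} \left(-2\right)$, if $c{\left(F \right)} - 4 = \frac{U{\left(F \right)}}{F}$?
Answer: $68$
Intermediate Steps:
$c{\left(F \right)} = 5$ ($c{\left(F \right)} = 4 + \frac{F}{F} = 4 + 1 = 5$)
$78 + c{\left(V{\left(3 \cdot 4 + 4,1 \right)} \right)} \left(-2\right) = 78 + 5 \left(-2\right) = 78 - 10 = 68$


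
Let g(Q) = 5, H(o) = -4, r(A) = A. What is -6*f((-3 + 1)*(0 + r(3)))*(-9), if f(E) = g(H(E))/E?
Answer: -45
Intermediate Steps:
f(E) = 5/E
-6*f((-3 + 1)*(0 + r(3)))*(-9) = -30/((-3 + 1)*(0 + 3))*(-9) = -30/((-2*3))*(-9) = -30/(-6)*(-9) = -30*(-1)/6*(-9) = -6*(-5/6)*(-9) = 5*(-9) = -45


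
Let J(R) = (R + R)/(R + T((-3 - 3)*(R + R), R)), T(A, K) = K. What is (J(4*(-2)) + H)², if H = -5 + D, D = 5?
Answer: 1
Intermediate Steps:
H = 0 (H = -5 + 5 = 0)
J(R) = 1 (J(R) = (R + R)/(R + R) = (2*R)/((2*R)) = (2*R)*(1/(2*R)) = 1)
(J(4*(-2)) + H)² = (1 + 0)² = 1² = 1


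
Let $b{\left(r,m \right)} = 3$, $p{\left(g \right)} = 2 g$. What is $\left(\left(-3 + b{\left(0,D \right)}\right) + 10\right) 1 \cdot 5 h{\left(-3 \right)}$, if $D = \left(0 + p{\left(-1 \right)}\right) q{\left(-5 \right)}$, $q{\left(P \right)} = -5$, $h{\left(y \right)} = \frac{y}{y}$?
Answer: $50$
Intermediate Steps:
$h{\left(y \right)} = 1$
$D = 10$ ($D = \left(0 + 2 \left(-1\right)\right) \left(-5\right) = \left(0 - 2\right) \left(-5\right) = \left(-2\right) \left(-5\right) = 10$)
$\left(\left(-3 + b{\left(0,D \right)}\right) + 10\right) 1 \cdot 5 h{\left(-3 \right)} = \left(\left(-3 + 3\right) + 10\right) 1 \cdot 5 \cdot 1 = \left(0 + 10\right) 5 \cdot 1 = 10 \cdot 5 = 50$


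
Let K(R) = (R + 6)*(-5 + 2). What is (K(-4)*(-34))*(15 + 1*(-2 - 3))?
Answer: 2040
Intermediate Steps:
K(R) = -18 - 3*R (K(R) = (6 + R)*(-3) = -18 - 3*R)
(K(-4)*(-34))*(15 + 1*(-2 - 3)) = ((-18 - 3*(-4))*(-34))*(15 + 1*(-2 - 3)) = ((-18 + 12)*(-34))*(15 + 1*(-5)) = (-6*(-34))*(15 - 5) = 204*10 = 2040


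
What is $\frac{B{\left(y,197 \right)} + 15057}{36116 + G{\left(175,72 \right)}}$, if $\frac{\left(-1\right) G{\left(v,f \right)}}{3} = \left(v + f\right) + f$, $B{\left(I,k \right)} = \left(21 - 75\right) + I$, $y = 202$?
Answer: $\frac{15205}{35159} \approx 0.43246$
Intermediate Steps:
$B{\left(I,k \right)} = -54 + I$
$G{\left(v,f \right)} = - 6 f - 3 v$ ($G{\left(v,f \right)} = - 3 \left(\left(v + f\right) + f\right) = - 3 \left(\left(f + v\right) + f\right) = - 3 \left(v + 2 f\right) = - 6 f - 3 v$)
$\frac{B{\left(y,197 \right)} + 15057}{36116 + G{\left(175,72 \right)}} = \frac{\left(-54 + 202\right) + 15057}{36116 - 957} = \frac{148 + 15057}{36116 - 957} = \frac{15205}{36116 - 957} = \frac{15205}{35159}$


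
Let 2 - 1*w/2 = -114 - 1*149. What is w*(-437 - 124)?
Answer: -297330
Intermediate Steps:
w = 530 (w = 4 - 2*(-114 - 1*149) = 4 - 2*(-114 - 149) = 4 - 2*(-263) = 4 + 526 = 530)
w*(-437 - 124) = 530*(-437 - 124) = 530*(-561) = -297330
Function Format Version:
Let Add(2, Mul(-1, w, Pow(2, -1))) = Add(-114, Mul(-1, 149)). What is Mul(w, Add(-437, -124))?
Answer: -297330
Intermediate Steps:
w = 530 (w = Add(4, Mul(-2, Add(-114, Mul(-1, 149)))) = Add(4, Mul(-2, Add(-114, -149))) = Add(4, Mul(-2, -263)) = Add(4, 526) = 530)
Mul(w, Add(-437, -124)) = Mul(530, Add(-437, -124)) = Mul(530, -561) = -297330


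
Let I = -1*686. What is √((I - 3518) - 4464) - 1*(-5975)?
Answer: 5975 + 2*I*√2167 ≈ 5975.0 + 93.102*I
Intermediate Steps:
I = -686
√((I - 3518) - 4464) - 1*(-5975) = √((-686 - 3518) - 4464) - 1*(-5975) = √(-4204 - 4464) + 5975 = √(-8668) + 5975 = 2*I*√2167 + 5975 = 5975 + 2*I*√2167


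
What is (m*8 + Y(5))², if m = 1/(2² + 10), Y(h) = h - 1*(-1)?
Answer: 2116/49 ≈ 43.184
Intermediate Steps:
Y(h) = 1 + h (Y(h) = h + 1 = 1 + h)
m = 1/14 (m = 1/(4 + 10) = 1/14 ≈ 0.071429)
(m*8 + Y(5))² = ((1/14)*8 + (1 + 5))² = (4/7 + 6)² = (46/7)² = 2116/49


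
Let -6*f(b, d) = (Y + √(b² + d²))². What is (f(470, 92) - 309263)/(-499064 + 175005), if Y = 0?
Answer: 1042471/972177 ≈ 1.0723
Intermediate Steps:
f(b, d) = -b²/6 - d²/6 (f(b, d) = -(0 + √(b² + d²))²/6 = -(b²/6 + d²/6) = -(b² + d²)/6 = -b²/6 - d²/6)
(f(470, 92) - 309263)/(-499064 + 175005) = ((-⅙*470² - ⅙*92²) - 309263)/(-499064 + 175005) = ((-⅙*220900 - ⅙*8464) - 309263)/(-324059) = ((-110450/3 - 4232/3) - 309263)*(-1/324059) = (-114682/3 - 309263)*(-1/324059) = -1042471/3*(-1/324059) = 1042471/972177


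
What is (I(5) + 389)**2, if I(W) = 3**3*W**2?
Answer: 1132096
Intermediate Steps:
I(W) = 27*W**2
(I(5) + 389)**2 = (27*5**2 + 389)**2 = (27*25 + 389)**2 = (675 + 389)**2 = 1064**2 = 1132096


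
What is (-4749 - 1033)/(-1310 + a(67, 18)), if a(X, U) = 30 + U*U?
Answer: 2891/478 ≈ 6.0481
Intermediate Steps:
a(X, U) = 30 + U²
(-4749 - 1033)/(-1310 + a(67, 18)) = (-4749 - 1033)/(-1310 + (30 + 18²)) = -5782/(-1310 + (30 + 324)) = -5782/(-1310 + 354) = -5782/(-956) = -5782*(-1/956) = 2891/478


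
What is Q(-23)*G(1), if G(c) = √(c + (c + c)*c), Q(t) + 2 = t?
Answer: -25*√3 ≈ -43.301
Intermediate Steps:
Q(t) = -2 + t
G(c) = √(c + 2*c²) (G(c) = √(c + (2*c)*c) = √(c + 2*c²))
Q(-23)*G(1) = (-2 - 23)*√(1*(1 + 2*1)) = -25*√(1 + 2) = -25*√3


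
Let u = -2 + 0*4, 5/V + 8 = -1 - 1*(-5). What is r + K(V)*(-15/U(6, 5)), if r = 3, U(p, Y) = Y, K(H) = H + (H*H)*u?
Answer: 129/8 ≈ 16.125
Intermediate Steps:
V = -5/4 (V = 5/(-8 + (-1 - 1*(-5))) = 5/(-8 + (-1 + 5)) = 5/(-8 + 4) = 5/(-4) = 5*(-¼) = -5/4 ≈ -1.2500)
u = -2 (u = -2 + 0 = -2)
K(H) = H - 2*H² (K(H) = H + (H*H)*(-2) = H + H²*(-2) = H - 2*H²)
r + K(V)*(-15/U(6, 5)) = 3 + (-5*(1 - 2*(-5/4))/4)*(-15/5) = 3 + (-5*(1 + 5/2)/4)*(-15*⅕) = 3 - 5/4*7/2*(-3) = 3 - 35/8*(-3) = 3 + 105/8 = 129/8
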